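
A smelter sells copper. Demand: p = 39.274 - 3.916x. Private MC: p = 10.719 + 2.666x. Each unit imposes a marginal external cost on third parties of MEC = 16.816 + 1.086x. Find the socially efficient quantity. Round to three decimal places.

Social marginal cost = private MC + MEC = 27.535 + 3.752x.
Set SMC = demand: 27.535 + 3.752x = 39.274 - 3.916x → x* = 1.5309.

x* = 1.531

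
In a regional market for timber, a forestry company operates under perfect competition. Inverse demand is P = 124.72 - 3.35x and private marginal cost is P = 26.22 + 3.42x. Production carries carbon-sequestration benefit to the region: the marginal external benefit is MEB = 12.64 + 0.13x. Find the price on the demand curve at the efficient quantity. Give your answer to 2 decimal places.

Social marginal cost = private MC − MEB = 13.58 + 3.29x.
Set SMC = demand: 13.58 + 3.29x = 124.72 - 3.35x → x* = 16.7380.
Consumer price on the demand curve at x*: 124.72 − 3.35×16.7380 = 68.6477.

P = 68.65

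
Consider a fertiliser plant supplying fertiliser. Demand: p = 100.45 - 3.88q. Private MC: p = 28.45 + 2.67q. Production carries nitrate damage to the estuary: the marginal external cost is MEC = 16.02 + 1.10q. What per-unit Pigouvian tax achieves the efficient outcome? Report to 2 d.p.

Social marginal cost = private MC + MEC = 44.47 + 3.77q.
Set SMC = demand: 44.47 + 3.77q = 100.45 - 3.88q → q* = 7.3176.
The Pigouvian tax equals MEC at q*: 16.02 + 1.10×7.3176 = 24.0694.

tax = 24.07 per unit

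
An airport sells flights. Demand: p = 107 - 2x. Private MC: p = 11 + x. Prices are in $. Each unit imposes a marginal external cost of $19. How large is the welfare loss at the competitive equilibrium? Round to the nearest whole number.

DWL = $60

Market equilibrium (private): 11 + x = 107 - 2x → x_m = 32.0000.
Social marginal cost = private MC + MEC = 30 + x.
Set SMC = demand: 30 + x = 107 - 2x → x* = 25.6667.
The loss is the area between SMC and demand from x* to x_m; with linear curves that's a triangle of height MEC(x_m).
DWL = ½ × 6.3333 × 19.0000 = 60.1664.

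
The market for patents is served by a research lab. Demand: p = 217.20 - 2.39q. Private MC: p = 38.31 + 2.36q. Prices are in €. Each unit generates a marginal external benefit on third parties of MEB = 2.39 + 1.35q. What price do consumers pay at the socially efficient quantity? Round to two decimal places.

P = €89.77

Social marginal cost = private MC − MEB = 35.92 + 1.01q.
Set SMC = demand: 35.92 + 1.01q = 217.20 - 2.39q → q* = 53.3176.
Consumer price on the demand curve at q*: 217.20 − 2.39×53.3176 = 89.7709.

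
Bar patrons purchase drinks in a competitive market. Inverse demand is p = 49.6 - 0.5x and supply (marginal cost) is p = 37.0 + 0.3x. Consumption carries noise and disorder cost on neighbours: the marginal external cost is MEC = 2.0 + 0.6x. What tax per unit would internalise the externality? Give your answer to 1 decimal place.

tax = 6.5 per unit

Social marginal benefit = demand − MEC = 47.6 - 1.1x.
Set SMB = MC: 47.6 - 1.1x = 37.0 + 0.3x → x* = 7.5714.
The Pigouvian tax equals MEC at x*: 2.0 + 0.6×7.5714 = 6.5428.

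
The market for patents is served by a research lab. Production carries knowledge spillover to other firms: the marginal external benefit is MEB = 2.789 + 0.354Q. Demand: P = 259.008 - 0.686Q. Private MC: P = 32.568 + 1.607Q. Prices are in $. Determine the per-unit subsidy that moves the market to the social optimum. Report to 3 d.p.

Social marginal cost = private MC − MEB = 29.779 + 1.253Q.
Set SMC = demand: 29.779 + 1.253Q = 259.008 - 0.686Q → Q* = 118.2202.
The Pigouvian subsidy equals MEB at Q*: 2.789 + 0.354×118.2202 = 44.6390.

subsidy = $44.639 per unit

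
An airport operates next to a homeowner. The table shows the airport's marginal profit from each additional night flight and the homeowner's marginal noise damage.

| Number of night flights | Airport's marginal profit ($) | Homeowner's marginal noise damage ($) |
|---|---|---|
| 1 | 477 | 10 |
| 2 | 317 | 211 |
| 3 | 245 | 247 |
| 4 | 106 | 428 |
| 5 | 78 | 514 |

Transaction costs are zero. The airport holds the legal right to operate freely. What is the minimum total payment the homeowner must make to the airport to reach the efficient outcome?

$429

Left alone the airport would choose level 5 (marginal profit stays positive).
Efficient level: k* = 2 (marginal profit ≥ marginal noise damage through 2).
The homeowner must at least cover the airport's forgone profit from cutting 5→2: 245 + 106 + 78 = 429.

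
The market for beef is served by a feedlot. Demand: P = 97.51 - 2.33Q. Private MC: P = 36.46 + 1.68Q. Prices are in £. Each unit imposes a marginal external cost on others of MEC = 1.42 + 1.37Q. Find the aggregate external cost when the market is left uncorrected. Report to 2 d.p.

Market equilibrium (private): 36.46 + 1.68Q = 97.51 - 2.33Q → Q_m = 15.2244.
Total external cost = ∫₀^{Q_m} (1.42 + 1.37Q) dQ = 1.42×15.2244 + ½×1.37×15.2244² = 180.3896.

£180.39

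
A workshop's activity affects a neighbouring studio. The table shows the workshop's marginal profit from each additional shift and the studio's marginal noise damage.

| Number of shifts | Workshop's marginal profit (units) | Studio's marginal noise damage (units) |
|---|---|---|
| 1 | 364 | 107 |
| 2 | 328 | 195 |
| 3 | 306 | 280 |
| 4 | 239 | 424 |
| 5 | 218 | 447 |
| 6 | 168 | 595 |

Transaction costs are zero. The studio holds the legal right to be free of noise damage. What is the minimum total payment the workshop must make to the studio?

Efficient level: marginal profit ≥ marginal noise damage through level 3, so k* = 3.
With the studio holding the right, the workshop must at least compensate total damage at k*: 107 + 195 + 280 = 582.

582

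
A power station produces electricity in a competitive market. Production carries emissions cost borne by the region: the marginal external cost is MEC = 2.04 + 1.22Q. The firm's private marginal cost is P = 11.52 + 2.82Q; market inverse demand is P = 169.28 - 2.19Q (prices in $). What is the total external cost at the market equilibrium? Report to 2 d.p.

$669.09

Market equilibrium (private): 11.52 + 2.82Q = 169.28 - 2.19Q → Q_m = 31.4890.
Total external cost = ∫₀^{Q_m} (2.04 + 1.22Q) dQ = 2.04×31.4890 + ½×1.22×31.4890² = 669.0874.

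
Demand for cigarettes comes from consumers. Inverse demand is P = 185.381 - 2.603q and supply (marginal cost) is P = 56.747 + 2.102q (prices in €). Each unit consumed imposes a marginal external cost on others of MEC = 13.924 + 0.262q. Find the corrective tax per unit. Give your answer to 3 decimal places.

Social marginal benefit = demand − MEC = 171.457 - 2.865q.
Set SMB = MC: 171.457 - 2.865q = 56.747 + 2.102q → q* = 23.0944.
The Pigouvian tax equals MEC at q*: 13.924 + 0.262×23.0944 = 19.9747.

tax = €19.975 per unit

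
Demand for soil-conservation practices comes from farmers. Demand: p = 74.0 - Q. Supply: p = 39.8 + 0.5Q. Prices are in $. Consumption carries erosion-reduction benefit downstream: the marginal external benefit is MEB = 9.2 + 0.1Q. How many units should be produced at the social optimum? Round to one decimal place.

Q* = 31.0

Social marginal benefit = demand + MEB = 83.2 - 0.9Q.
Set SMB = MC: 83.2 - 0.9Q = 39.8 + 0.5Q → Q* = 31.0000.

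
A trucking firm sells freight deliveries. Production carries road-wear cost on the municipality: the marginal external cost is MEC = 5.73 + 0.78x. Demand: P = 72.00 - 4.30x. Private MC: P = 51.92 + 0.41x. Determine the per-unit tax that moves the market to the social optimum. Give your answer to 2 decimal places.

tax = 7.77 per unit

Social marginal cost = private MC + MEC = 57.65 + 1.19x.
Set SMC = demand: 57.65 + 1.19x = 72.00 - 4.30x → x* = 2.6138.
The Pigouvian tax equals MEC at x*: 5.73 + 0.78×2.6138 = 7.7688.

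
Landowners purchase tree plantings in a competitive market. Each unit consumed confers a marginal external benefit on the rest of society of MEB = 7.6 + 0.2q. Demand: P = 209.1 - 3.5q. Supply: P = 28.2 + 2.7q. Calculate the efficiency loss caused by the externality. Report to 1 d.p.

Market equilibrium (private): 28.2 + 2.7q = 209.1 - 3.5q → q_m = 29.1774.
Social marginal benefit = demand + MEB = 216.7 - 3.3q.
Set SMB = MC: 216.7 - 3.3q = 28.2 + 2.7q → q* = 31.4167.
The welfare-loss triangle has base |q_m − q*| and height MEB(q_m) (the vertical gap between SMB and MC is zero at q* and MEB at q_m).
DWL = ½ × 2.2393 × 13.4355 = 15.0431.

DWL = 15.0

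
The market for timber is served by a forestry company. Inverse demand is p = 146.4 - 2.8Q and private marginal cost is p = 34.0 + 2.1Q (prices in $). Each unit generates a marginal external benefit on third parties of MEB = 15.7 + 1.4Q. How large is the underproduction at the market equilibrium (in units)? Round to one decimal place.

13.7 units

Market equilibrium (private): 34.0 + 2.1Q = 146.4 - 2.8Q → Q_m = 22.9388.
Social marginal cost = private MC − MEB = 18.3 + 0.7Q.
Set SMC = demand: 18.3 + 0.7Q = 146.4 - 2.8Q → Q* = 36.6000.
Gap = |22.9388 − 36.6000| = 13.6612.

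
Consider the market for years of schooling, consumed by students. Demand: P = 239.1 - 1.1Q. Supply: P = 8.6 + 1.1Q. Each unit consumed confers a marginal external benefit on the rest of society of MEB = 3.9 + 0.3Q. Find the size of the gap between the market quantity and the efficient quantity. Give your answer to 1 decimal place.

Market equilibrium (private): 8.6 + 1.1Q = 239.1 - 1.1Q → Q_m = 104.7727.
Social marginal benefit = demand + MEB = 243.0 - 0.8Q.
Set SMB = MC: 243.0 - 0.8Q = 8.6 + 1.1Q → Q* = 123.3684.
Gap = |104.7727 − 123.3684| = 18.5957.

18.6 units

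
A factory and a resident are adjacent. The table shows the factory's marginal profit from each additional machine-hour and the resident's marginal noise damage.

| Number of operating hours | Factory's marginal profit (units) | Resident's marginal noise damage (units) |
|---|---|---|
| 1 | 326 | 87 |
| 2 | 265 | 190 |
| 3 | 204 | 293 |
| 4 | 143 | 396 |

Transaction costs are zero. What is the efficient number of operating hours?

Bargaining reaches the level where marginal profit last exceeds marginal noise damage.
That holds through level 2 (265 ≥ 190) but not at 3 (204 < 293).

2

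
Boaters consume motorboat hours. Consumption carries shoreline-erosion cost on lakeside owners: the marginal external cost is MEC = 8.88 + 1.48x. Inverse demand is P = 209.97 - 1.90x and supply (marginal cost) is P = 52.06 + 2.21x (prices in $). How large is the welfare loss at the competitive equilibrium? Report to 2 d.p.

Market equilibrium (private): 52.06 + 2.21x = 209.97 - 1.90x → x_m = 38.4209.
Social marginal benefit = demand − MEC = 201.09 - 3.38x.
Set SMB = MC: 201.09 - 3.38x = 52.06 + 2.21x → x* = 26.6601.
Between x* and x_m the wedge MC − SMB runs linearly from 0 to MEC(x_m), so the loss is a triangle.
DWL = ½ × 11.7608 × 65.7430 = 386.5951.

DWL = $386.60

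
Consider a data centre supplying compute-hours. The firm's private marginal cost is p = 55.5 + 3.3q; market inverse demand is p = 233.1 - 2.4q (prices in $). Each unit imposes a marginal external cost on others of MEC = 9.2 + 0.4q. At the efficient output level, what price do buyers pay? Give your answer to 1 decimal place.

P = $166.8

Social marginal cost = private MC + MEC = 64.7 + 3.7q.
Set SMC = demand: 64.7 + 3.7q = 233.1 - 2.4q → q* = 27.6066.
Consumer price on the demand curve at q*: 233.1 − 2.4×27.6066 = 166.8442.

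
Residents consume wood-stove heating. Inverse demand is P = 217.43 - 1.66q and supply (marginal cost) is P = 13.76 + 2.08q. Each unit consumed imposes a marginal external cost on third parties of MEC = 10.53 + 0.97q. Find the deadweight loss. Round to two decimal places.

DWL = 426.08

Market equilibrium (private): 13.76 + 2.08q = 217.43 - 1.66q → q_m = 54.4572.
Social marginal benefit = demand − MEC = 206.90 - 2.63q.
Set SMB = MC: 206.90 - 2.63q = 13.76 + 2.08q → q* = 41.0064.
The welfare-loss triangle has base |q_m − q*| and height MEC(q_m) (the vertical gap between SMB and MC is zero at q* and MEC at q_m).
DWL = ½ × 13.4508 × 63.3535 = 426.0776.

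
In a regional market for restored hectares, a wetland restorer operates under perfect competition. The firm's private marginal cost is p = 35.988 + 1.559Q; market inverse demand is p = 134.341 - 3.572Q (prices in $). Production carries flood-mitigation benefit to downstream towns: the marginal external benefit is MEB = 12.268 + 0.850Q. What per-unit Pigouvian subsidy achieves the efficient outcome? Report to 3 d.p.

subsidy = $34.232 per unit

Social marginal cost = private MC − MEB = 23.720 + 0.709Q.
Set SMC = demand: 23.720 + 0.709Q = 134.341 - 3.572Q → Q* = 25.8400.
The Pigouvian subsidy equals MEB at Q*: 12.268 + 0.850×25.8400 = 34.2320.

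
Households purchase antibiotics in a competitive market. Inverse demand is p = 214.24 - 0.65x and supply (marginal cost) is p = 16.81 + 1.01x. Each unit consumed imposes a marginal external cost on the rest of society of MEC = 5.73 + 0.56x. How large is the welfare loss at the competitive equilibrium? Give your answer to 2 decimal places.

DWL = 1178.39

Market equilibrium (private): 16.81 + 1.01x = 214.24 - 0.65x → x_m = 118.9337.
Social marginal benefit = demand − MEC = 208.51 - 1.21x.
Set SMB = MC: 208.51 - 1.21x = 16.81 + 1.01x → x* = 86.3514.
The loss is the area between SMB and MC from x* to x_m; with linear curves that's a triangle of height MEC(x_m).
DWL = ½ × 32.5823 × 72.3329 = 1178.3861.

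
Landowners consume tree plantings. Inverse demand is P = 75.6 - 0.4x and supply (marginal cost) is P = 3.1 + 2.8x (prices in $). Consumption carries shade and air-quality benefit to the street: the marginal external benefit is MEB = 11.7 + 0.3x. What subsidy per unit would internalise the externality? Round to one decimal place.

Social marginal benefit = demand + MEB = 87.3 - 0.1x.
Set SMB = MC: 87.3 - 0.1x = 3.1 + 2.8x → x* = 29.0345.
The Pigouvian subsidy equals MEB at x*: 11.7 + 0.3×29.0345 = 20.4104.

subsidy = $20.4 per unit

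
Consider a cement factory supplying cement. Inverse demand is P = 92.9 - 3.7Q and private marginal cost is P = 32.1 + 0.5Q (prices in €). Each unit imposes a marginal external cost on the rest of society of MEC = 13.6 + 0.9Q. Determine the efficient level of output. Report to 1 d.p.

Social marginal cost = private MC + MEC = 45.7 + 1.4Q.
Set SMC = demand: 45.7 + 1.4Q = 92.9 - 3.7Q → Q* = 9.2549.

Q* = 9.3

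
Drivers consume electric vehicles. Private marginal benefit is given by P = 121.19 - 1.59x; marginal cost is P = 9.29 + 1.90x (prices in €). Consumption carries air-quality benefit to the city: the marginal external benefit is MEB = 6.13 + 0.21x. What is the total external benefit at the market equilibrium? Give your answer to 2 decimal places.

Market equilibrium (private): 9.29 + 1.90x = 121.19 - 1.59x → x_m = 32.0630.
Total external benefit = ∫₀^{x_m} (6.13 + 0.21x) dx = 6.13×32.0630 + ½×0.21×32.0630² = 304.4900.

€304.49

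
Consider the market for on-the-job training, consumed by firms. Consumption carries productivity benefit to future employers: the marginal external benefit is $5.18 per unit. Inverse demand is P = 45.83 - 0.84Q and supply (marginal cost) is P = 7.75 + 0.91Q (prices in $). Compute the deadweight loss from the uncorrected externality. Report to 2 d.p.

Market equilibrium (private): 7.75 + 0.91Q = 45.83 - 0.84Q → Q_m = 21.7600.
Social marginal benefit = demand + MEB = 51.01 - 0.84Q.
Set SMB = MC: 51.01 - 0.84Q = 7.75 + 0.91Q → Q* = 24.7200.
Height of the DWL triangle at Q_m is SMB(Q_m) − MC(Q_m) = MEB(Q_m) = 5.1800.
DWL = ½ × 2.9600 × 5.1800 = 7.6664.

DWL = $7.67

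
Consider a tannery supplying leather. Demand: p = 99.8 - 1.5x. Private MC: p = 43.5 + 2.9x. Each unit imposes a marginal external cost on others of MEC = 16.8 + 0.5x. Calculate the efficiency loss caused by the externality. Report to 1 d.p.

DWL = 54.9

Market equilibrium (private): 43.5 + 2.9x = 99.8 - 1.5x → x_m = 12.7955.
Social marginal cost = private MC + MEC = 60.3 + 3.4x.
Set SMC = demand: 60.3 + 3.4x = 99.8 - 1.5x → x* = 8.0612.
Height of the DWL triangle at x_m is SMC(x_m) − demand(x_m) = MEC(x_m) = 23.1977.
DWL = ½ × 4.7343 × 23.1977 = 54.9124.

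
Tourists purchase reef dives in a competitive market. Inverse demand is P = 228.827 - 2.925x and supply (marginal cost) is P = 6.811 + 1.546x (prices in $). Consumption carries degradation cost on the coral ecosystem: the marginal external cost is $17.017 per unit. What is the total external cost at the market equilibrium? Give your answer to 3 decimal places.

$845.011

Market equilibrium (private): 6.811 + 1.546x = 228.827 - 2.925x → x_m = 49.6569.
Total external cost = MEC × x_m = 17.017 × 49.6569 = 845.0115.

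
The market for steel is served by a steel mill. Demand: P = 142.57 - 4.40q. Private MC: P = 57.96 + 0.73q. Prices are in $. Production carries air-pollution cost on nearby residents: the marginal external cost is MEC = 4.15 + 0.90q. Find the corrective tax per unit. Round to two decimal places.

Social marginal cost = private MC + MEC = 62.11 + 1.63q.
Set SMC = demand: 62.11 + 1.63q = 142.57 - 4.40q → q* = 13.3433.
The Pigouvian tax equals MEC at q*: 4.15 + 0.90×13.3433 = 16.1590.

tax = $16.16 per unit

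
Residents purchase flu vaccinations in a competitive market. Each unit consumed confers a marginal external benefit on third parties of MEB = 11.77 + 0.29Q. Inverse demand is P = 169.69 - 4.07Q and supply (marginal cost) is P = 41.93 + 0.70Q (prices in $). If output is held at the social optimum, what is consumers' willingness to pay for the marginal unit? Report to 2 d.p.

Social marginal benefit = demand + MEB = 181.46 - 3.78Q.
Set SMB = MC: 181.46 - 3.78Q = 41.93 + 0.70Q → Q* = 31.1451.
Consumer price on the demand curve at Q*: 169.69 − 4.07×31.1451 = 42.9294.

P = $42.93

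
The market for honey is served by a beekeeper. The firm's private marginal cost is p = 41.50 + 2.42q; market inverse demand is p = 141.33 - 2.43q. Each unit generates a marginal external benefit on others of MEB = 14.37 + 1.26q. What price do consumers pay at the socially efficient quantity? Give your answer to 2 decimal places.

P = 64.03

Social marginal cost = private MC − MEB = 27.13 + 1.16q.
Set SMC = demand: 27.13 + 1.16q = 141.33 - 2.43q → q* = 31.8106.
Consumer price on the demand curve at q*: 141.33 − 2.43×31.8106 = 64.0302.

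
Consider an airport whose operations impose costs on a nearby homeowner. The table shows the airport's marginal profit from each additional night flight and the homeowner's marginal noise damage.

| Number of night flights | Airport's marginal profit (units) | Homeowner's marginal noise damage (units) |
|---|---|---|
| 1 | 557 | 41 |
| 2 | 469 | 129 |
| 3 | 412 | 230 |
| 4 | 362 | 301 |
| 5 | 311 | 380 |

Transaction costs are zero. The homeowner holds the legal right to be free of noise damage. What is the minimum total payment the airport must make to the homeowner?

701

Efficient level: marginal profit ≥ marginal noise damage through level 4, so k* = 4.
With the homeowner holding the right, the airport must at least compensate total damage at k*: 41 + 129 + 230 + 301 = 701.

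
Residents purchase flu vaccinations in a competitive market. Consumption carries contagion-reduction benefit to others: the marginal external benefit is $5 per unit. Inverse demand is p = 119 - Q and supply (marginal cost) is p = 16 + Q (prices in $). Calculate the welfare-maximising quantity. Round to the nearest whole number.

Social marginal benefit = demand + MEB = 124 - Q.
Set SMB = MC: 124 - Q = 16 + Q → Q* = 54.0000.

Q* = 54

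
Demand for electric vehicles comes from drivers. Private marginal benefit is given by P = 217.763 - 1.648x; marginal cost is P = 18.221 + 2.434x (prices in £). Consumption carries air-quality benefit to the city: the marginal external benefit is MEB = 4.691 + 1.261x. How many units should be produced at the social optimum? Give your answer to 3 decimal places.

x* = 72.397

Social marginal benefit = demand + MEB = 222.454 - 0.387x.
Set SMB = MC: 222.454 - 0.387x = 18.221 + 2.434x → x* = 72.3974.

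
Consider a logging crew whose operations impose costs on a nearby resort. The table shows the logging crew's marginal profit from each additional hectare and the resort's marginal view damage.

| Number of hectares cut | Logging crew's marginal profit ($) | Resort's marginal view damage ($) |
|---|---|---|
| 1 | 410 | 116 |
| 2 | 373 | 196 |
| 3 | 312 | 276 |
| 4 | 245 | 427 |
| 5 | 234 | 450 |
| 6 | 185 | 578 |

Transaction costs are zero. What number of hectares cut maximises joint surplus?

Bargaining reaches the level where marginal profit last exceeds marginal view damage.
That holds through level 3 (312 ≥ 276) but not at 4 (245 < 427).

3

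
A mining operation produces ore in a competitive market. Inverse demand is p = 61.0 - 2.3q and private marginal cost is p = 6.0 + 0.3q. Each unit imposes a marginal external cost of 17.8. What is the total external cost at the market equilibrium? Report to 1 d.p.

376.5

Market equilibrium (private): 6.0 + 0.3q = 61.0 - 2.3q → q_m = 21.1538.
Total external cost = MEC × q_m = 17.8 × 21.1538 = 376.5376.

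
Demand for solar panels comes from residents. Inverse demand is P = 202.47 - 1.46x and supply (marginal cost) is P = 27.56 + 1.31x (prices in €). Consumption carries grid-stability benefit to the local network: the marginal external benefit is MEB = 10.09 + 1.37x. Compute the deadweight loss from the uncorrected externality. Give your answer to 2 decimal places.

Market equilibrium (private): 27.56 + 1.31x = 202.47 - 1.46x → x_m = 63.1444.
Social marginal benefit = demand + MEB = 212.56 - 0.09x.
Set SMB = MC: 212.56 - 0.09x = 27.56 + 1.31x → x* = 132.1429.
Height of the DWL triangle at x_m is SMB(x_m) − MC(x_m) = MEB(x_m) = 96.5978.
DWL = ½ × 68.9985 × 96.5978 = 3332.5517.

DWL = €3332.55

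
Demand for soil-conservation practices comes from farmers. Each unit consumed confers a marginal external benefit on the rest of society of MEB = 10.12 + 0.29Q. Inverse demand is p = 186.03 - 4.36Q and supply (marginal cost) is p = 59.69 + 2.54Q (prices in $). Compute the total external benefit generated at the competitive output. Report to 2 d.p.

$233.91

Market equilibrium (private): 59.69 + 2.54Q = 186.03 - 4.36Q → Q_m = 18.3101.
Total external benefit = ∫₀^{Q_m} (10.12 + 0.29Q) dQ = 10.12×18.3101 + ½×0.29×18.3101² = 233.9109.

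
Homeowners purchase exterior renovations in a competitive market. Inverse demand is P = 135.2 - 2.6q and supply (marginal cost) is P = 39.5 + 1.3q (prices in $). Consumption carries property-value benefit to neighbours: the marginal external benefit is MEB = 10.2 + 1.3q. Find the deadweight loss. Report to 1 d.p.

Market equilibrium (private): 39.5 + 1.3q = 135.2 - 2.6q → q_m = 24.5385.
Social marginal benefit = demand + MEB = 145.4 - 1.3q.
Set SMB = MC: 145.4 - 1.3q = 39.5 + 1.3q → q* = 40.7308.
The welfare-loss triangle has base |q_m − q*| and height MEB(q_m) (the vertical gap between SMB and MC is zero at q* and MEB at q_m).
DWL = ½ × 16.1923 × 42.1000 = 340.8479.

DWL = $340.8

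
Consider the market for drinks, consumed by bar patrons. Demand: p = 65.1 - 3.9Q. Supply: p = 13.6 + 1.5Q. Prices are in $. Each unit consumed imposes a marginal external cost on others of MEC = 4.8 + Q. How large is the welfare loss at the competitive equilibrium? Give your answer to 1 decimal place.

DWL = $16.1

Market equilibrium (private): 13.6 + 1.5Q = 65.1 - 3.9Q → Q_m = 9.5370.
Social marginal benefit = demand − MEC = 60.3 - 4.9Q.
Set SMB = MC: 60.3 - 4.9Q = 13.6 + 1.5Q → Q* = 7.2969.
Height of the DWL triangle at Q_m is MC(Q_m) − SMB(Q_m) = MEC(Q_m) = 14.3370.
DWL = ½ × 2.2401 × 14.3370 = 16.0582.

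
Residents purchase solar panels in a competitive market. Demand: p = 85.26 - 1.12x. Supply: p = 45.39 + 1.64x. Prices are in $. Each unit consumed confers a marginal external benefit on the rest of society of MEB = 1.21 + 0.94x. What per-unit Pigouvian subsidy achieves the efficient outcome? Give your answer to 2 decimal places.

subsidy = $22.43 per unit

Social marginal benefit = demand + MEB = 86.47 - 0.18x.
Set SMB = MC: 86.47 - 0.18x = 45.39 + 1.64x → x* = 22.5714.
The Pigouvian subsidy equals MEB at x*: 1.21 + 0.94×22.5714 = 22.4271.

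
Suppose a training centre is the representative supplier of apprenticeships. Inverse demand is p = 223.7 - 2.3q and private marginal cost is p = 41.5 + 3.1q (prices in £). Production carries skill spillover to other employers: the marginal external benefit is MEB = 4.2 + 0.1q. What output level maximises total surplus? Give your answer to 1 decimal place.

Social marginal cost = private MC − MEB = 37.3 + 3.0q.
Set SMC = demand: 37.3 + 3.0q = 223.7 - 2.3q → q* = 35.1698.

q* = 35.2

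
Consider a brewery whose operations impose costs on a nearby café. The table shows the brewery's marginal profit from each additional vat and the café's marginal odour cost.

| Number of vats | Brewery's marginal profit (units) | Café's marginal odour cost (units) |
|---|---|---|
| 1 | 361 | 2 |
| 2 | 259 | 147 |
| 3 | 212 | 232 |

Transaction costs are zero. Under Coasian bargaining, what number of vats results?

Bargaining reaches the level where marginal profit last exceeds marginal odour cost.
That holds through level 2 (259 ≥ 147) but not at 3 (212 < 232).

2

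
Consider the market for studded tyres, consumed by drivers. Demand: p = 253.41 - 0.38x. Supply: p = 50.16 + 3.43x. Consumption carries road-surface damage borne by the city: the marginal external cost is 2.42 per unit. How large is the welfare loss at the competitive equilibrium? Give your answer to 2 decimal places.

DWL = 0.77

Market equilibrium (private): 50.16 + 3.43x = 253.41 - 0.38x → x_m = 53.3465.
Social marginal benefit = demand − MEC = 250.99 - 0.38x.
Set SMB = MC: 250.99 - 0.38x = 50.16 + 3.43x → x* = 52.7113.
Between x* and x_m the wedge MC − SMB runs linearly from 0 to MEC(x_m), so the loss is a triangle.
DWL = ½ × 0.6352 × 2.4200 = 0.7686.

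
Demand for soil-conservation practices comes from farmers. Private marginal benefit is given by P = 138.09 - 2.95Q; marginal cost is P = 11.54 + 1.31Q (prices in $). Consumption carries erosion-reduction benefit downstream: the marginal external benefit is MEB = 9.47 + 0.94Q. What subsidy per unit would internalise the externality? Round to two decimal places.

Social marginal benefit = demand + MEB = 147.56 - 2.01Q.
Set SMB = MC: 147.56 - 2.01Q = 11.54 + 1.31Q → Q* = 40.9699.
The Pigouvian subsidy equals MEB at Q*: 9.47 + 0.94×40.9699 = 47.9817.

subsidy = $47.98 per unit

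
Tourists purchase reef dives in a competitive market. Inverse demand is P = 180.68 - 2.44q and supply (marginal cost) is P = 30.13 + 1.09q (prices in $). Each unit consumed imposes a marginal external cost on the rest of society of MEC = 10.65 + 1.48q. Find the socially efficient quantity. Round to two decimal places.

q* = 27.92

Social marginal benefit = demand − MEC = 170.03 - 3.92q.
Set SMB = MC: 170.03 - 3.92q = 30.13 + 1.09q → q* = 27.9242.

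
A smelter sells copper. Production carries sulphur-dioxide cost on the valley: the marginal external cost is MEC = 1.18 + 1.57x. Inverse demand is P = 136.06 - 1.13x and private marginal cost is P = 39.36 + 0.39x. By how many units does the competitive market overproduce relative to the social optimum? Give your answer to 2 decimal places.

32.71 units

Market equilibrium (private): 39.36 + 0.39x = 136.06 - 1.13x → x_m = 63.6184.
Social marginal cost = private MC + MEC = 40.54 + 1.96x.
Set SMC = demand: 40.54 + 1.96x = 136.06 - 1.13x → x* = 30.9126.
Gap = |63.6184 − 30.9126| = 32.7058.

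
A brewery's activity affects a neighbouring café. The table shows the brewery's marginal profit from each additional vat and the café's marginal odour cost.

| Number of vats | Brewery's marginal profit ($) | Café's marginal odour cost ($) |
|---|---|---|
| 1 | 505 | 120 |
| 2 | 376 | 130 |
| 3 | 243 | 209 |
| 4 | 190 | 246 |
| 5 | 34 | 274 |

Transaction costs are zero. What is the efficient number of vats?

Bargaining reaches the level where marginal profit last exceeds marginal odour cost.
That holds through level 3 (243 ≥ 209) but not at 4 (190 < 246).

3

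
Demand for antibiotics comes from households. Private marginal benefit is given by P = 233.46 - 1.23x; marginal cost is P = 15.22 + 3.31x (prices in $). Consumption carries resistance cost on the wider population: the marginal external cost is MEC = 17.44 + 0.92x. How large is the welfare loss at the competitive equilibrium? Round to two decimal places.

DWL = $348.22

Market equilibrium (private): 15.22 + 3.31x = 233.46 - 1.23x → x_m = 48.0705.
Social marginal benefit = demand − MEC = 216.02 - 2.15x.
Set SMB = MC: 216.02 - 2.15x = 15.22 + 3.31x → x* = 36.7766.
Between x* and x_m the wedge MC − SMB runs linearly from 0 to MEC(x_m), so the loss is a triangle.
DWL = ½ × 11.2939 × 61.6648 = 348.2180.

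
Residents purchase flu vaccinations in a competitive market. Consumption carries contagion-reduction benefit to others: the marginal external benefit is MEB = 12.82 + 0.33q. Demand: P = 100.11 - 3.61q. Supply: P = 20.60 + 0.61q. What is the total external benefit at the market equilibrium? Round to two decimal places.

Market equilibrium (private): 20.60 + 0.61q = 100.11 - 3.61q → q_m = 18.8412.
Total external benefit = ∫₀^{q_m} (12.82 + 0.33q) dq = 12.82×18.8412 + ½×0.33×18.8412² = 300.1177.

300.12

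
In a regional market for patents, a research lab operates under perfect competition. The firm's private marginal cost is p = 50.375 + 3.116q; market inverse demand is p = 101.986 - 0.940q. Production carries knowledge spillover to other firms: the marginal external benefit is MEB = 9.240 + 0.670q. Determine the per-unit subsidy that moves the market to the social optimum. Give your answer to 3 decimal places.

subsidy = 21.281 per unit

Social marginal cost = private MC − MEB = 41.135 + 2.446q.
Set SMC = demand: 41.135 + 2.446q = 101.986 - 0.940q → q* = 17.9714.
The Pigouvian subsidy equals MEB at q*: 9.240 + 0.670×17.9714 = 21.2808.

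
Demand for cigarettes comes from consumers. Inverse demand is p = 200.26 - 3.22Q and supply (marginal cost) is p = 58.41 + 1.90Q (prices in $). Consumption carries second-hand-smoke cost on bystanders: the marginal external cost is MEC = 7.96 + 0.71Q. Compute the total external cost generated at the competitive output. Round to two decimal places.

$493.02

Market equilibrium (private): 58.41 + 1.90Q = 200.26 - 3.22Q → Q_m = 27.7051.
Total external cost = ∫₀^{Q_m} (7.96 + 0.71Q) dQ = 7.96×27.7051 + ½×0.71×27.7051² = 493.0209.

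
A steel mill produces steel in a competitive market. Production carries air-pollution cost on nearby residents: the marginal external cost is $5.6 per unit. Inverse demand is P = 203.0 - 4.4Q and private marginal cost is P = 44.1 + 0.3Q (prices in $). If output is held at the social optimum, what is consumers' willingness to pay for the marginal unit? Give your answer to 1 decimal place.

Social marginal cost = private MC + MEC = 49.7 + 0.3Q.
Set SMC = demand: 49.7 + 0.3Q = 203.0 - 4.4Q → Q* = 32.6170.
Consumer price on the demand curve at Q*: 203.0 − 4.4×32.6170 = 59.4852.

P = $59.5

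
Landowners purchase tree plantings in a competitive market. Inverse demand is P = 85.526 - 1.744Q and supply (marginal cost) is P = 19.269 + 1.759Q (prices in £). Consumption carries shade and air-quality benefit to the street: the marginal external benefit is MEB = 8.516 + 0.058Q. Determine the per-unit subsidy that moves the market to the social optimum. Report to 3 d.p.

Social marginal benefit = demand + MEB = 94.042 - 1.686Q.
Set SMB = MC: 94.042 - 1.686Q = 19.269 + 1.759Q → Q* = 21.7048.
The Pigouvian subsidy equals MEB at Q*: 8.516 + 0.058×21.7048 = 9.7749.

subsidy = £9.775 per unit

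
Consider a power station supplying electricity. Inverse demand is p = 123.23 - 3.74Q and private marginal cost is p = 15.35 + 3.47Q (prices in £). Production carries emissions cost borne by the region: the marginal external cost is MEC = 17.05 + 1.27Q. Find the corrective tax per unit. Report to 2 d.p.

tax = £30.65 per unit

Social marginal cost = private MC + MEC = 32.40 + 4.74Q.
Set SMC = demand: 32.40 + 4.74Q = 123.23 - 3.74Q → Q* = 10.7111.
The Pigouvian tax equals MEC at Q*: 17.05 + 1.27×10.7111 = 30.6531.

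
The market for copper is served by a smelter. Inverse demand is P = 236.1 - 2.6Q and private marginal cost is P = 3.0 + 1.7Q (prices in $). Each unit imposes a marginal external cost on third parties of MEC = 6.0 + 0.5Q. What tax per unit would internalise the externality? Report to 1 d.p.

tax = $29.7 per unit

Social marginal cost = private MC + MEC = 9.0 + 2.2Q.
Set SMC = demand: 9.0 + 2.2Q = 236.1 - 2.6Q → Q* = 47.3125.
The Pigouvian tax equals MEC at Q*: 6.0 + 0.5×47.3125 = 29.6563.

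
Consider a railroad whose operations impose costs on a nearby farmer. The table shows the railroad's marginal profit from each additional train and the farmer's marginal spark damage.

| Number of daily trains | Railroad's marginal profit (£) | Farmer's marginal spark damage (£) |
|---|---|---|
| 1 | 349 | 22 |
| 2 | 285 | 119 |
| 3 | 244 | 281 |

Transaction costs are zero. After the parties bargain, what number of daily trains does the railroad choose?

2

Bargaining reaches the level where marginal profit last exceeds marginal spark damage.
That holds through level 2 (285 ≥ 119) but not at 3 (244 < 281).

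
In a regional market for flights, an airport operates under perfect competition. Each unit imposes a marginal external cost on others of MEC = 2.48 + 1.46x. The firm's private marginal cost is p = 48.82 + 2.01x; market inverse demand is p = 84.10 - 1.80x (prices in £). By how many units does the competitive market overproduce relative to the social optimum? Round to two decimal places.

3.04 units

Market equilibrium (private): 48.82 + 2.01x = 84.10 - 1.80x → x_m = 9.2598.
Social marginal cost = private MC + MEC = 51.30 + 3.47x.
Set SMC = demand: 51.30 + 3.47x = 84.10 - 1.80x → x* = 6.2239.
Gap = |9.2598 − 6.2239| = 3.0359.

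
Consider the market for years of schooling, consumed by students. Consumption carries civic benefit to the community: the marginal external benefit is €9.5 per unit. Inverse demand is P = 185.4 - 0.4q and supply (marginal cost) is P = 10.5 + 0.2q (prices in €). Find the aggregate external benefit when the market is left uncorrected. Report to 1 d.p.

Market equilibrium (private): 10.5 + 0.2q = 185.4 - 0.4q → q_m = 291.5000.
Total external benefit = MEB × q_m = 9.5 × 291.5000 = 2769.2500.

€2769.3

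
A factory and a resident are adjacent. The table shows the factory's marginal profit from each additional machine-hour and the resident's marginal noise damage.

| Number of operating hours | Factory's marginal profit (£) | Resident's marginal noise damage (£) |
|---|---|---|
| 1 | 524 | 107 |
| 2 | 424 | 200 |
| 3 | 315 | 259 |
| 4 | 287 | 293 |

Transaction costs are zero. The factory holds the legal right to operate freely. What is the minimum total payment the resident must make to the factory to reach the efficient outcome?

£287

Left alone the factory would choose level 4 (marginal profit stays positive).
Efficient level: k* = 3 (marginal profit ≥ marginal noise damage through 3).
The resident must at least cover the factory's forgone profit from cutting 4→3: 287 = 287.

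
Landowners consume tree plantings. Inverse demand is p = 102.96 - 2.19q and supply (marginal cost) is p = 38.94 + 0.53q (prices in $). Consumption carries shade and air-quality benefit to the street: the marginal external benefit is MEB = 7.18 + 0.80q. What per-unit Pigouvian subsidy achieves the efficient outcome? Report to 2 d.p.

subsidy = $36.85 per unit

Social marginal benefit = demand + MEB = 110.14 - 1.39q.
Set SMB = MC: 110.14 - 1.39q = 38.94 + 0.53q → q* = 37.0833.
The Pigouvian subsidy equals MEB at q*: 7.18 + 0.80×37.0833 = 36.8466.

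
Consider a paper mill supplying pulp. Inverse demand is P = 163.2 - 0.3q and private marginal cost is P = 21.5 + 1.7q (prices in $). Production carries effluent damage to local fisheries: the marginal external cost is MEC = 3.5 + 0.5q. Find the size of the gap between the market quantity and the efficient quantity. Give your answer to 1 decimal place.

15.6 units

Market equilibrium (private): 21.5 + 1.7q = 163.2 - 0.3q → q_m = 70.8500.
Social marginal cost = private MC + MEC = 25.0 + 2.2q.
Set SMC = demand: 25.0 + 2.2q = 163.2 - 0.3q → q* = 55.2800.
Gap = |70.8500 − 55.2800| = 15.5700.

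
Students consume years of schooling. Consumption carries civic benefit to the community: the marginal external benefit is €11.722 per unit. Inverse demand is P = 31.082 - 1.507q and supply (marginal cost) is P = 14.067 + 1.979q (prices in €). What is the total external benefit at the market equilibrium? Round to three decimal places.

€57.215

Market equilibrium (private): 14.067 + 1.979q = 31.082 - 1.507q → q_m = 4.8810.
Total external benefit = MEB × q_m = 11.722 × 4.8810 = 57.2151.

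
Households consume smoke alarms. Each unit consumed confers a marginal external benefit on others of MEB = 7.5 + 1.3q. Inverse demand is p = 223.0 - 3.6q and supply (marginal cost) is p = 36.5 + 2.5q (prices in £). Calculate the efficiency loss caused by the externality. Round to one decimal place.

DWL = £232.5

Market equilibrium (private): 36.5 + 2.5q = 223.0 - 3.6q → q_m = 30.5738.
Social marginal benefit = demand + MEB = 230.5 - 2.3q.
Set SMB = MC: 230.5 - 2.3q = 36.5 + 2.5q → q* = 40.4167.
Height of the DWL triangle at q_m is SMB(q_m) − MC(q_m) = MEB(q_m) = 47.2459.
DWL = ½ × 9.8429 × 47.2459 = 232.5183.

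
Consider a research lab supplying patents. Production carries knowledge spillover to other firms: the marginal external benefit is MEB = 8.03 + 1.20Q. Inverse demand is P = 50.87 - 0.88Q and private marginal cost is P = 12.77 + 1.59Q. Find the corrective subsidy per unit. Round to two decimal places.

Social marginal cost = private MC − MEB = 4.74 + 0.39Q.
Set SMC = demand: 4.74 + 0.39Q = 50.87 - 0.88Q → Q* = 36.3228.
The Pigouvian subsidy equals MEB at Q*: 8.03 + 1.20×36.3228 = 51.6174.

subsidy = 51.62 per unit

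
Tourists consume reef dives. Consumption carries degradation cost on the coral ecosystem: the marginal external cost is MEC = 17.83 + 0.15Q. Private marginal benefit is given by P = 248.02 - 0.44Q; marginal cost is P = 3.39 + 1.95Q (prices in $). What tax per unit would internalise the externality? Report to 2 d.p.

tax = $31.22 per unit

Social marginal benefit = demand − MEC = 230.19 - 0.59Q.
Set SMB = MC: 230.19 - 0.59Q = 3.39 + 1.95Q → Q* = 89.2913.
The Pigouvian tax equals MEC at Q*: 17.83 + 0.15×89.2913 = 31.2237.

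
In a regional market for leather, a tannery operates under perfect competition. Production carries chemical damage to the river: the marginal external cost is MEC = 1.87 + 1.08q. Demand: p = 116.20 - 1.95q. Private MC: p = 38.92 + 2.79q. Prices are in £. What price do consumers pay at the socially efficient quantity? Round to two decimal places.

Social marginal cost = private MC + MEC = 40.79 + 3.87q.
Set SMC = demand: 40.79 + 3.87q = 116.20 - 1.95q → q* = 12.9570.
Consumer price on the demand curve at q*: 116.20 − 1.95×12.9570 = 90.9339.

P = £90.93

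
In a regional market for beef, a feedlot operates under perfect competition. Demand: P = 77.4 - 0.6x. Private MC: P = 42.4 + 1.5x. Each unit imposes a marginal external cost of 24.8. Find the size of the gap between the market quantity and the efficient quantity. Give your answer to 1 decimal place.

11.8 units

Market equilibrium (private): 42.4 + 1.5x = 77.4 - 0.6x → x_m = 16.6667.
Social marginal cost = private MC + MEC = 67.2 + 1.5x.
Set SMC = demand: 67.2 + 1.5x = 77.4 - 0.6x → x* = 4.8571.
Gap = |16.6667 − 4.8571| = 11.8096.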